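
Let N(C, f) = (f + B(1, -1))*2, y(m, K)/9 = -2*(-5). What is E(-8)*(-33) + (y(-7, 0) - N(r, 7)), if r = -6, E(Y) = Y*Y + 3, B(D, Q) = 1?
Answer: -2137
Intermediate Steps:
E(Y) = 3 + Y² (E(Y) = Y² + 3 = 3 + Y²)
y(m, K) = 90 (y(m, K) = 9*(-2*(-5)) = 9*10 = 90)
N(C, f) = 2 + 2*f (N(C, f) = (f + 1)*2 = (1 + f)*2 = 2 + 2*f)
E(-8)*(-33) + (y(-7, 0) - N(r, 7)) = (3 + (-8)²)*(-33) + (90 - (2 + 2*7)) = (3 + 64)*(-33) + (90 - (2 + 14)) = 67*(-33) + (90 - 1*16) = -2211 + (90 - 16) = -2211 + 74 = -2137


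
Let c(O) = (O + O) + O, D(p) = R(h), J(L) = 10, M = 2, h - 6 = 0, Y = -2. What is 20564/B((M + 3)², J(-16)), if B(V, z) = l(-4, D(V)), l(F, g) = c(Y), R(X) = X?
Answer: -10282/3 ≈ -3427.3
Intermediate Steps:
h = 6 (h = 6 + 0 = 6)
D(p) = 6
c(O) = 3*O (c(O) = 2*O + O = 3*O)
l(F, g) = -6 (l(F, g) = 3*(-2) = -6)
B(V, z) = -6
20564/B((M + 3)², J(-16)) = 20564/(-6) = 20564*(-⅙) = -10282/3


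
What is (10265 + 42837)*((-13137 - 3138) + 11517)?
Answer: -252659316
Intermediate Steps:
(10265 + 42837)*((-13137 - 3138) + 11517) = 53102*(-16275 + 11517) = 53102*(-4758) = -252659316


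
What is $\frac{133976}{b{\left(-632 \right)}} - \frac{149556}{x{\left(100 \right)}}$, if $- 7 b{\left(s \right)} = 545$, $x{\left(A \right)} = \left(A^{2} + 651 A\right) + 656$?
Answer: $- \frac{5927325751}{3440585} \approx -1722.8$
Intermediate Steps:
$x{\left(A \right)} = 656 + A^{2} + 651 A$
$b{\left(s \right)} = - \frac{545}{7}$ ($b{\left(s \right)} = \left(- \frac{1}{7}\right) 545 = - \frac{545}{7}$)
$\frac{133976}{b{\left(-632 \right)}} - \frac{149556}{x{\left(100 \right)}} = \frac{133976}{- \frac{545}{7}} - \frac{149556}{656 + 100^{2} + 651 \cdot 100} = 133976 \left(- \frac{7}{545}\right) - \frac{149556}{656 + 10000 + 65100} = - \frac{937832}{545} - \frac{149556}{75756} = - \frac{937832}{545} - \frac{12463}{6313} = - \frac{5927325751}{3440585}$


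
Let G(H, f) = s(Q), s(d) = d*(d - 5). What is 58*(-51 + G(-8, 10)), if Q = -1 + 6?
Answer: -2958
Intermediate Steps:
Q = 5
s(d) = d*(-5 + d)
G(H, f) = 0 (G(H, f) = 5*(-5 + 5) = 5*0 = 0)
58*(-51 + G(-8, 10)) = 58*(-51 + 0) = 58*(-51) = -2958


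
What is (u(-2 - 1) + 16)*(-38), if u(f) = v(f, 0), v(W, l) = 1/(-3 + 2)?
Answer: -570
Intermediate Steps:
v(W, l) = -1 (v(W, l) = 1/(-1) = -1)
u(f) = -1
(u(-2 - 1) + 16)*(-38) = (-1 + 16)*(-38) = 15*(-38) = -570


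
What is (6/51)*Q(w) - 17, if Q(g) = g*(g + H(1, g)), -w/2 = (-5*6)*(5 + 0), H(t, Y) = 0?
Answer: 179711/17 ≈ 10571.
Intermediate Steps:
w = 300 (w = -2*(-5*6)*(5 + 0) = -(-60)*5 = -2*(-150) = 300)
Q(g) = g² (Q(g) = g*(g + 0) = g*g = g²)
(6/51)*Q(w) - 17 = (6/51)*300² - 17 = (6*(1/51))*90000 - 17 = (2/17)*90000 - 17 = 180000/17 - 17 = 179711/17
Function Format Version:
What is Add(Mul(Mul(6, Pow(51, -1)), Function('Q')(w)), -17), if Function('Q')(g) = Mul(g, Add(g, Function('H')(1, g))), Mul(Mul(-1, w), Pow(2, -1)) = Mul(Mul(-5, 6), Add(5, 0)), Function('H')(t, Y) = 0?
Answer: Rational(179711, 17) ≈ 10571.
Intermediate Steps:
w = 300 (w = Mul(-2, Mul(Mul(-5, 6), Add(5, 0))) = Mul(-2, Mul(-30, 5)) = Mul(-2, -150) = 300)
Function('Q')(g) = Pow(g, 2) (Function('Q')(g) = Mul(g, Add(g, 0)) = Mul(g, g) = Pow(g, 2))
Add(Mul(Mul(6, Pow(51, -1)), Function('Q')(w)), -17) = Add(Mul(Mul(6, Pow(51, -1)), Pow(300, 2)), -17) = Add(Mul(Mul(6, Rational(1, 51)), 90000), -17) = Add(Mul(Rational(2, 17), 90000), -17) = Add(Rational(180000, 17), -17) = Rational(179711, 17)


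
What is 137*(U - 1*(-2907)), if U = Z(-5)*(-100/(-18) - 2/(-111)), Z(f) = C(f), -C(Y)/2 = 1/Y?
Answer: 663609779/1665 ≈ 3.9856e+5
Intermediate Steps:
C(Y) = -2/Y
Z(f) = -2/f
U = 3712/1665 (U = (-2/(-5))*(-100/(-18) - 2/(-111)) = (-2*(-⅕))*(-100*(-1/18) - 2*(-1/111)) = 2*(50/9 + 2/111)/5 = (⅖)*(1856/333) = 3712/1665 ≈ 2.2294)
137*(U - 1*(-2907)) = 137*(3712/1665 - 1*(-2907)) = 137*(3712/1665 + 2907) = 137*(4843867/1665) = 663609779/1665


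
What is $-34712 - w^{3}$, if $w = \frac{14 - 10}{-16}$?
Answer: $- \frac{2221567}{64} \approx -34712.0$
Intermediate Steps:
$w = - \frac{1}{4}$ ($w = \left(14 - 10\right) \left(- \frac{1}{16}\right) = 4 \left(- \frac{1}{16}\right) = - \frac{1}{4} \approx -0.25$)
$-34712 - w^{3} = -34712 - \left(- \frac{1}{4}\right)^{3} = -34712 - - \frac{1}{64} = -34712 + \frac{1}{64} = - \frac{2221567}{64}$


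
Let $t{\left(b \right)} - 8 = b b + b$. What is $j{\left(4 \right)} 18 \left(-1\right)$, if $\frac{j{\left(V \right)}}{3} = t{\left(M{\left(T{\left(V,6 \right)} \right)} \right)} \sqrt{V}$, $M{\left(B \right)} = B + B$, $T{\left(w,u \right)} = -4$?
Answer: $-6912$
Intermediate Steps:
$M{\left(B \right)} = 2 B$
$t{\left(b \right)} = 8 + b + b^{2}$ ($t{\left(b \right)} = 8 + \left(b b + b\right) = 8 + \left(b^{2} + b\right) = 8 + \left(b + b^{2}\right) = 8 + b + b^{2}$)
$j{\left(V \right)} = 192 \sqrt{V}$ ($j{\left(V \right)} = 3 \left(8 + 2 \left(-4\right) + \left(2 \left(-4\right)\right)^{2}\right) \sqrt{V} = 3 \left(8 - 8 + \left(-8\right)^{2}\right) \sqrt{V} = 3 \left(8 - 8 + 64\right) \sqrt{V} = 3 \cdot 64 \sqrt{V} = 192 \sqrt{V}$)
$j{\left(4 \right)} 18 \left(-1\right) = 192 \sqrt{4} \cdot 18 \left(-1\right) = 192 \cdot 2 \cdot 18 \left(-1\right) = 384 \cdot 18 \left(-1\right) = 6912 \left(-1\right) = -6912$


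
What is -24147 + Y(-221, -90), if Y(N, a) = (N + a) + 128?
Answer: -24330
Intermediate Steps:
Y(N, a) = 128 + N + a
-24147 + Y(-221, -90) = -24147 + (128 - 221 - 90) = -24147 - 183 = -24330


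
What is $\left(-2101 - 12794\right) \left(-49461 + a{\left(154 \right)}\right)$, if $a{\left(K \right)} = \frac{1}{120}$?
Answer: $\frac{5893771767}{8} \approx 7.3672 \cdot 10^{8}$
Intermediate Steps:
$a{\left(K \right)} = \frac{1}{120}$
$\left(-2101 - 12794\right) \left(-49461 + a{\left(154 \right)}\right) = \left(-2101 - 12794\right) \left(-49461 + \frac{1}{120}\right) = \left(-14895\right) \left(- \frac{5935319}{120}\right) = \frac{5893771767}{8}$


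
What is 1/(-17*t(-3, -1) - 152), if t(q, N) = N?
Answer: -1/135 ≈ -0.0074074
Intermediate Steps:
1/(-17*t(-3, -1) - 152) = 1/(-17*(-1) - 152) = 1/(17 - 152) = 1/(-135) = -1/135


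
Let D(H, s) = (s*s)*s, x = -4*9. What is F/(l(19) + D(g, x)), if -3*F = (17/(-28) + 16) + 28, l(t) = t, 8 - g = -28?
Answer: 405/1305836 ≈ 0.00031015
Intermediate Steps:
g = 36 (g = 8 - 1*(-28) = 8 + 28 = 36)
x = -36
D(H, s) = s³ (D(H, s) = s²*s = s³)
F = -405/28 (F = -((17/(-28) + 16) + 28)/3 = -((17*(-1/28) + 16) + 28)/3 = -((-17/28 + 16) + 28)/3 = -(431/28 + 28)/3 = -⅓*1215/28 = -405/28 ≈ -14.464)
F/(l(19) + D(g, x)) = -405/(28*(19 + (-36)³)) = -405/(28*(19 - 46656)) = -405/28/(-46637) = -405/28*(-1/46637) = 405/1305836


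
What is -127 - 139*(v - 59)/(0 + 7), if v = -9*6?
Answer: 14818/7 ≈ 2116.9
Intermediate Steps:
v = -54
-127 - 139*(v - 59)/(0 + 7) = -127 - 139*(-54 - 59)/(0 + 7) = -127 - (-15707)/7 = -127 - 139*(-113/7) = -127 + 15707/7 = 14818/7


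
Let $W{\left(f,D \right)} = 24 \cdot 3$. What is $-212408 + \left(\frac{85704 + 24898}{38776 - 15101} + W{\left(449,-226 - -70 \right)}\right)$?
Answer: $- \frac{5026944198}{23675} \approx -2.1233 \cdot 10^{5}$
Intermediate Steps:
$W{\left(f,D \right)} = 72$
$-212408 + \left(\frac{85704 + 24898}{38776 - 15101} + W{\left(449,-226 - -70 \right)}\right) = -212408 + \left(\frac{85704 + 24898}{38776 - 15101} + 72\right) = -212408 + \left(\frac{110602}{23675} + 72\right) = -212408 + \frac{1815202}{23675} = - \frac{5026944198}{23675}$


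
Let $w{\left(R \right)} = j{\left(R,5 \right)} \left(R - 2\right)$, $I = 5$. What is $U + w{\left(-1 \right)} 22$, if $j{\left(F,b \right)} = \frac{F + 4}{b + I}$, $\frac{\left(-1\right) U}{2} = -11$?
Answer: $\frac{11}{5} \approx 2.2$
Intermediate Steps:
$U = 22$ ($U = \left(-2\right) \left(-11\right) = 22$)
$j{\left(F,b \right)} = \frac{4 + F}{5 + b}$ ($j{\left(F,b \right)} = \frac{F + 4}{b + 5} = \frac{4 + F}{5 + b}$)
$w{\left(R \right)} = \left(-2 + R\right) \left(\frac{2}{5} + \frac{R}{10}\right)$ ($w{\left(R \right)} = \frac{4 + R}{5 + 5} \left(R - 2\right) = \frac{4 + R}{10} \left(-2 + R\right) = \left(\frac{2}{5} + \frac{R}{10}\right) \left(-2 + R\right) = \left(-2 + R\right) \left(\frac{2}{5} + \frac{R}{10}\right)$)
$U + w{\left(-1 \right)} 22 = 22 + \frac{\left(-2 - 1\right) \left(4 - 1\right)}{10} \cdot 22 = 22 + \frac{1}{10} \left(-3\right) 3 \cdot 22 = 22 - \frac{99}{5} = \frac{11}{5}$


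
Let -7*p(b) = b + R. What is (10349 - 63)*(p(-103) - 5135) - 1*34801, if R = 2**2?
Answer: -368955563/7 ≈ -5.2708e+7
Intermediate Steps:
R = 4
p(b) = -4/7 - b/7 (p(b) = -(b + 4)/7 = -(4 + b)/7 = -4/7 - b/7)
(10349 - 63)*(p(-103) - 5135) - 1*34801 = (10349 - 63)*((-4/7 - 1/7*(-103)) - 5135) - 1*34801 = 10286*((-4/7 + 103/7) - 5135) - 34801 = 10286*(99/7 - 5135) - 34801 = 10286*(-35846/7) - 34801 = -368711956/7 - 34801 = -368955563/7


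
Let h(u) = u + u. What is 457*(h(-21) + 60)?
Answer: 8226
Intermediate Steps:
h(u) = 2*u
457*(h(-21) + 60) = 457*(2*(-21) + 60) = 457*(-42 + 60) = 457*18 = 8226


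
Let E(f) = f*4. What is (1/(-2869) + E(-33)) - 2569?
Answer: -7749170/2869 ≈ -2701.0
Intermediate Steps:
E(f) = 4*f
(1/(-2869) + E(-33)) - 2569 = (1/(-2869) + 4*(-33)) - 2569 = (-1/2869 - 132) - 2569 = -378709/2869 - 2569 = -7749170/2869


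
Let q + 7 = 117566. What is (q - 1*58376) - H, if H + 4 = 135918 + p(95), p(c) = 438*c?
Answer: -118341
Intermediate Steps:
q = 117559 (q = -7 + 117566 = 117559)
H = 177524 (H = -4 + (135918 + 438*95) = -4 + (135918 + 41610) = -4 + 177528 = 177524)
(q - 1*58376) - H = (117559 - 1*58376) - 1*177524 = (117559 - 58376) - 177524 = 59183 - 177524 = -118341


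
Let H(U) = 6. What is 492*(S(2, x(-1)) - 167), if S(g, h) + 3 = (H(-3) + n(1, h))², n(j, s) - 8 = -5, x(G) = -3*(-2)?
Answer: -43788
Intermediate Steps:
x(G) = 6
n(j, s) = 3 (n(j, s) = 8 - 5 = 3)
S(g, h) = 78 (S(g, h) = -3 + (6 + 3)² = -3 + 9² = -3 + 81 = 78)
492*(S(2, x(-1)) - 167) = 492*(78 - 167) = 492*(-89) = -43788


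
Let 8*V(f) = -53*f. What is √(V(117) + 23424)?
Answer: √362382/4 ≈ 150.50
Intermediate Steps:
V(f) = -53*f/8 (V(f) = (-53*f)/8 = -53*f/8)
√(V(117) + 23424) = √(-53/8*117 + 23424) = √(-6201/8 + 23424) = √(181191/8) = √362382/4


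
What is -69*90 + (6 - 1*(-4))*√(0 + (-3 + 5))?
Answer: -6210 + 10*√2 ≈ -6195.9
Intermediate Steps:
-69*90 + (6 - 1*(-4))*√(0 + (-3 + 5)) = -6210 + (6 + 4)*√(0 + 2) = -6210 + 10*√2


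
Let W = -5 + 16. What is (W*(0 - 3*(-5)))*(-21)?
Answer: -3465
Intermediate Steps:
W = 11
(W*(0 - 3*(-5)))*(-21) = (11*(0 - 3*(-5)))*(-21) = (11*(0 + 15))*(-21) = (11*15)*(-21) = 165*(-21) = -3465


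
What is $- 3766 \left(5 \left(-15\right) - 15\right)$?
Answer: $338940$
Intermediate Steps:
$- 3766 \left(5 \left(-15\right) - 15\right) = - 3766 \left(-75 - 15\right) = \left(-3766\right) \left(-90\right) = 338940$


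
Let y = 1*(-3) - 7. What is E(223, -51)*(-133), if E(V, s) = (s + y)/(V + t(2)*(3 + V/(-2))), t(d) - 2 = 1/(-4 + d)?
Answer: 32452/241 ≈ 134.66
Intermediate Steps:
y = -10 (y = -3 - 7 = -10)
t(d) = 2 + 1/(-4 + d)
E(V, s) = (-10 + s)/(9/2 + V/4) (E(V, s) = (s - 10)/(V + ((-7 + 2*2)/(-4 + 2))*(3 + V/(-2))) = (-10 + s)/(V + ((-7 + 4)/(-2))*(3 + V*(-½))) = (-10 + s)/(V + (-½*(-3))*(3 - V/2)) = (-10 + s)/(V + 3*(3 - V/2)/2) = (-10 + s)/(V + (9/2 - 3*V/4)) = (-10 + s)/(9/2 + V/4))
E(223, -51)*(-133) = (4*(-10 - 51)/(18 + 223))*(-133) = (4*(-61)/241)*(-133) = (4*(1/241)*(-61))*(-133) = -244/241*(-133) = 32452/241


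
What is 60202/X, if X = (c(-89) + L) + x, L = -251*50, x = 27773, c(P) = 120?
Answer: 60202/15343 ≈ 3.9237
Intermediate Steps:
L = -12550
X = 15343 (X = (120 - 12550) + 27773 = -12430 + 27773 = 15343)
60202/X = 60202/15343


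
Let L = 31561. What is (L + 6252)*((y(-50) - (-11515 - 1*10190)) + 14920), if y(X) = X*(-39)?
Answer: 1458636475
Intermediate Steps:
y(X) = -39*X
(L + 6252)*((y(-50) - (-11515 - 1*10190)) + 14920) = (31561 + 6252)*((-39*(-50) - (-11515 - 1*10190)) + 14920) = 37813*((1950 - (-11515 - 10190)) + 14920) = 37813*((1950 - 1*(-21705)) + 14920) = 37813*((1950 + 21705) + 14920) = 37813*(23655 + 14920) = 37813*38575 = 1458636475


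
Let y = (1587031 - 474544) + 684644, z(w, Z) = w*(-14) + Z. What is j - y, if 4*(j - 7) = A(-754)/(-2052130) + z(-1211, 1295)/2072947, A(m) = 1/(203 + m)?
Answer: -16849332534634255337743/9375720626550440 ≈ -1.7971e+6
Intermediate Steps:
z(w, Z) = Z - 14*w (z(w, Z) = -14*w + Z = Z - 14*w)
j = 65650678963449897/9375720626550440 (j = 7 + (1/((203 - 754)*(-2052130)) + (1295 - 14*(-1211))/2072947)/4 = 7 + (-1/2052130/(-551) + (1295 + 16954)*(1/2072947))/4 = 7 + (-1/551*(-1/2052130) + 18249*(1/2072947))/4 = 7 + (1/1130723630 + 18249/2072947)/4 = 7 + (¼)*(20634577596817/2343930156637610) = 7 + 20634577596817/9375720626550440 = 65650678963449897/9375720626550440 ≈ 7.0022)
y = 1797131 (y = 1112487 + 684644 = 1797131)
j - y = 65650678963449897/9375720626550440 - 1*1797131 = 65650678963449897/9375720626550440 - 1797131 = -16849332534634255337743/9375720626550440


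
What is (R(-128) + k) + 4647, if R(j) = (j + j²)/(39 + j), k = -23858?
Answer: -1726035/89 ≈ -19394.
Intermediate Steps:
R(j) = (j + j²)/(39 + j)
(R(-128) + k) + 4647 = (-128*(1 - 128)/(39 - 128) - 23858) + 4647 = (-128*(-127)/(-89) - 23858) + 4647 = (-128*(-1/89)*(-127) - 23858) + 4647 = (-16256/89 - 23858) + 4647 = -2139618/89 + 4647 = -1726035/89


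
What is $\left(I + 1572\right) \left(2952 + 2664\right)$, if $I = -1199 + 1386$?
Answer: $9878544$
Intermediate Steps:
$I = 187$
$\left(I + 1572\right) \left(2952 + 2664\right) = \left(187 + 1572\right) \left(2952 + 2664\right) = 1759 \cdot 5616 = 9878544$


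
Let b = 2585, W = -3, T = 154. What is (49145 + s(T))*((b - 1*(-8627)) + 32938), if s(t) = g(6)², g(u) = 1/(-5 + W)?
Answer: 69432078075/32 ≈ 2.1698e+9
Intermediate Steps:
g(u) = -⅛ (g(u) = 1/(-5 - 3) = 1/(-8) = -⅛)
s(t) = 1/64 (s(t) = (-⅛)² = 1/64)
(49145 + s(T))*((b - 1*(-8627)) + 32938) = (49145 + 1/64)*((2585 - 1*(-8627)) + 32938) = 3145281*((2585 + 8627) + 32938)/64 = 3145281*(11212 + 32938)/64 = (3145281/64)*44150 = 69432078075/32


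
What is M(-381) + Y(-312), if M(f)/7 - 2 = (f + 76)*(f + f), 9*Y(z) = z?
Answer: 4880548/3 ≈ 1.6269e+6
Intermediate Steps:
Y(z) = z/9
M(f) = 14 + 14*f*(76 + f) (M(f) = 14 + 7*((f + 76)*(f + f)) = 14 + 7*((76 + f)*(2*f)) = 14 + 7*(2*f*(76 + f)) = 14 + 14*f*(76 + f))
M(-381) + Y(-312) = (14 + 14*(-381)² + 1064*(-381)) + (⅑)*(-312) = (14 + 14*145161 - 405384) - 104/3 = (14 + 2032254 - 405384) - 104/3 = 1626884 - 104/3 = 4880548/3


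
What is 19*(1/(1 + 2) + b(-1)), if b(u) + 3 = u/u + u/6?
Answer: -209/6 ≈ -34.833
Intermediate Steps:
b(u) = -2 + u/6 (b(u) = -3 + (u/u + u/6) = -3 + (1 + u*(⅙)) = -3 + (1 + u/6) = -2 + u/6)
19*(1/(1 + 2) + b(-1)) = 19*(1/(1 + 2) + (-2 + (⅙)*(-1))) = 19*(1/3 + (-2 - ⅙)) = 19*((⅓)*1 - 13/6) = 19*(⅓ - 13/6) = 19*(-11/6) = -209/6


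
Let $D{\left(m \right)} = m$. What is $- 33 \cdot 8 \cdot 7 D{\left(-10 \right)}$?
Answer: $18480$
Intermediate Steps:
$- 33 \cdot 8 \cdot 7 D{\left(-10 \right)} = - 33 \cdot 8 \cdot 7 \left(-10\right) = \left(-33\right) 56 \left(-10\right) = \left(-1848\right) \left(-10\right) = 18480$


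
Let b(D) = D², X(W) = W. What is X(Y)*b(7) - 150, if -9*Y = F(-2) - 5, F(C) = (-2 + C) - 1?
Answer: -860/9 ≈ -95.556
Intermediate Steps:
F(C) = -3 + C
Y = 10/9 (Y = -((-3 - 2) - 5)/9 = -(-5 - 5)/9 = -⅑*(-10) = 10/9 ≈ 1.1111)
X(Y)*b(7) - 150 = (10/9)*7² - 150 = (10/9)*49 - 150 = 490/9 - 150 = -860/9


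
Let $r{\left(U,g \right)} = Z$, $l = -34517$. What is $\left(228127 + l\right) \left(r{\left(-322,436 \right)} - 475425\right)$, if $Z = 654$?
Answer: $-91920413310$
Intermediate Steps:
$r{\left(U,g \right)} = 654$
$\left(228127 + l\right) \left(r{\left(-322,436 \right)} - 475425\right) = \left(228127 - 34517\right) \left(654 - 475425\right) = 193610 \left(-474771\right) = -91920413310$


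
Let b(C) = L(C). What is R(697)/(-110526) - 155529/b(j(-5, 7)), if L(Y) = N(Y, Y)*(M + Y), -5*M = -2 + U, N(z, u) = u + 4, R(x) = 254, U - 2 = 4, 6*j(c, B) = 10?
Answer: -29751922214/939471 ≈ -31669.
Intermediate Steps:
j(c, B) = 5/3 (j(c, B) = (⅙)*10 = 5/3)
U = 6 (U = 2 + 4 = 6)
N(z, u) = 4 + u
M = -⅘ (M = -(-2 + 6)/5 = -⅕*4 = -⅘ ≈ -0.80000)
L(Y) = (4 + Y)*(-⅘ + Y)
b(C) = (-4 + 5*C)*(4 + C)/5
R(697)/(-110526) - 155529/b(j(-5, 7)) = 254/(-110526) - 155529*5/((-4 + 5*(5/3))*(4 + 5/3)) = 254*(-1/110526) - 155529*15/(17*(-4 + 25/3)) = -127/55263 - 155529/((⅕)*(13/3)*(17/3)) = -127/55263 - 155529/221/45 = -127/55263 - 155529*45/221 = -127/55263 - 6998805/221 = -29751922214/939471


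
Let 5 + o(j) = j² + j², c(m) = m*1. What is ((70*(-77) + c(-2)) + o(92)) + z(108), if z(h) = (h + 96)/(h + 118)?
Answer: 1303105/113 ≈ 11532.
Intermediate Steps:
z(h) = (96 + h)/(118 + h)
c(m) = m
o(j) = -5 + 2*j² (o(j) = -5 + (j² + j²) = -5 + 2*j²)
((70*(-77) + c(-2)) + o(92)) + z(108) = ((70*(-77) - 2) + (-5 + 2*92²)) + (96 + 108)/(118 + 108) = ((-5390 - 2) + (-5 + 2*8464)) + 204/226 = (-5392 + (-5 + 16928)) + (1/226)*204 = (-5392 + 16923) + 102/113 = 11531 + 102/113 = 1303105/113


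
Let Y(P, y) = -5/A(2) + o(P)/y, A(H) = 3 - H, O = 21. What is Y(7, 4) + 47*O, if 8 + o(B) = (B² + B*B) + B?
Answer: 4025/4 ≈ 1006.3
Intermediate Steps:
o(B) = -8 + B + 2*B² (o(B) = -8 + ((B² + B*B) + B) = -8 + ((B² + B²) + B) = -8 + (2*B² + B) = -8 + (B + 2*B²) = -8 + B + 2*B²)
Y(P, y) = -5 + (-8 + P + 2*P²)/y (Y(P, y) = -5/(3 - 1*2) + (-8 + P + 2*P²)/y = -5/(3 - 2) + (-8 + P + 2*P²)/y = -5/1 + (-8 + P + 2*P²)/y = -5*1 + (-8 + P + 2*P²)/y = -5 + (-8 + P + 2*P²)/y)
Y(7, 4) + 47*O = (-8 + 7 - 5*4 + 2*7²)/4 + 47*21 = (-8 + 7 - 20 + 2*49)/4 + 987 = (-8 + 7 - 20 + 98)/4 + 987 = (¼)*77 + 987 = 77/4 + 987 = 4025/4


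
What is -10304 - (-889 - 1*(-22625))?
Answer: -32040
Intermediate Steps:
-10304 - (-889 - 1*(-22625)) = -10304 - (-889 + 22625) = -10304 - 1*21736 = -10304 - 21736 = -32040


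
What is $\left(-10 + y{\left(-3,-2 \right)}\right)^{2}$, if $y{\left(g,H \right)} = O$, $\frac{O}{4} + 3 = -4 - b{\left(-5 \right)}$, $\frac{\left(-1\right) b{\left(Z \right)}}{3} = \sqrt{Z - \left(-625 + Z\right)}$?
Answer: $68644$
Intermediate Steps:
$b{\left(Z \right)} = -75$ ($b{\left(Z \right)} = - 3 \sqrt{Z - \left(-625 + Z\right)} = - 3 \sqrt{625} = \left(-3\right) 25 = -75$)
$O = 272$ ($O = -12 + 4 \left(-4 - -75\right) = -12 + 4 \left(-4 + 75\right) = -12 + 4 \cdot 71 = -12 + 284 = 272$)
$y{\left(g,H \right)} = 272$
$\left(-10 + y{\left(-3,-2 \right)}\right)^{2} = \left(-10 + 272\right)^{2} = 262^{2} = 68644$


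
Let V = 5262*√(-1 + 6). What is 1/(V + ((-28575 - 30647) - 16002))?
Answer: -18806/1380051739 - 2631*√5/2760103478 ≈ -1.5759e-5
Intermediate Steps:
V = 5262*√5 ≈ 11766.
1/(V + ((-28575 - 30647) - 16002)) = 1/(5262*√5 + ((-28575 - 30647) - 16002)) = 1/(5262*√5 + (-59222 - 16002)) = 1/(5262*√5 - 75224) = 1/(-75224 + 5262*√5)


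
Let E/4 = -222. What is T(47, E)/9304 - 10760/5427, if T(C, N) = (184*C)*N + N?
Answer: -5222645533/6311601 ≈ -827.47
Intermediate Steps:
E = -888 (E = 4*(-222) = -888)
T(C, N) = N + 184*C*N (T(C, N) = 184*C*N + N = N + 184*C*N)
T(47, E)/9304 - 10760/5427 = -888*(1 + 184*47)/9304 - 10760/5427 = -888*(1 + 8648)*(1/9304) - 10760*1/5427 = -888*8649*(1/9304) - 10760/5427 = -7680312*1/9304 - 10760/5427 = -960039/1163 - 10760/5427 = -5222645533/6311601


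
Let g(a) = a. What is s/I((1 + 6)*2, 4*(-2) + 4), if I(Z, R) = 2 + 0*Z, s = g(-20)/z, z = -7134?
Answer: 5/3567 ≈ 0.0014017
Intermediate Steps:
s = 10/3567 (s = -20/(-7134) = -20*(-1/7134) = 10/3567 ≈ 0.0028035)
I(Z, R) = 2 (I(Z, R) = 2 + 0 = 2)
s/I((1 + 6)*2, 4*(-2) + 4) = (10/3567)/2 = (10/3567)*(1/2) = 5/3567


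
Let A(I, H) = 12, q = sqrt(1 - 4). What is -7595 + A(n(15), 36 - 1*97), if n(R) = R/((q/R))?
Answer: -7583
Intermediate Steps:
q = I*sqrt(3) (q = sqrt(-3) = I*sqrt(3) ≈ 1.732*I)
n(R) = -I*sqrt(3)*R**2/3 (n(R) = R/(((I*sqrt(3))/R)) = R/((I*sqrt(3)/R)) = R*(-I*R*sqrt(3)/3) = -I*sqrt(3)*R**2/3)
-7595 + A(n(15), 36 - 1*97) = -7595 + 12 = -7583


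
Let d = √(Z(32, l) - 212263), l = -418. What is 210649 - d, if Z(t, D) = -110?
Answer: 210649 - 3*I*√23597 ≈ 2.1065e+5 - 460.84*I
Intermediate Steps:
d = 3*I*√23597 (d = √(-110 - 212263) = √(-212373) = 3*I*√23597 ≈ 460.84*I)
210649 - d = 210649 - 3*I*√23597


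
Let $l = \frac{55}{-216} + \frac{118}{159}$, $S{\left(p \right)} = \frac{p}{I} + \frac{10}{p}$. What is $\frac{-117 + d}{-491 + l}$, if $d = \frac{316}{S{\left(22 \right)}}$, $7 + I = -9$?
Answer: $\frac{15808840}{16846161} \approx 0.93842$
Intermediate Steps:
$I = -16$ ($I = -7 - 9 = -16$)
$S{\left(p \right)} = \frac{10}{p} - \frac{p}{16}$ ($S{\left(p \right)} = \frac{p}{-16} + \frac{10}{p} = p \left(- \frac{1}{16}\right) + \frac{10}{p} = - \frac{p}{16} + \frac{10}{p} = \frac{10}{p} - \frac{p}{16}$)
$l = \frac{5581}{11448}$ ($l = 55 \left(- \frac{1}{216}\right) + 118 \cdot \frac{1}{159} = - \frac{55}{216} + \frac{118}{159} = \frac{5581}{11448} \approx 0.48751$)
$d = - \frac{27808}{81}$ ($d = \frac{316}{\frac{10}{22} - \frac{11}{8}} = \frac{316}{10 \cdot \frac{1}{22} - \frac{11}{8}} = \frac{316}{\frac{5}{11} - \frac{11}{8}} = \frac{316}{- \frac{81}{88}} = 316 \left(- \frac{88}{81}\right) = - \frac{27808}{81} \approx -343.31$)
$\frac{-117 + d}{-491 + l} = \frac{-117 - \frac{27808}{81}}{-491 + \frac{5581}{11448}} = - \frac{37285}{81 \left(- \frac{5615387}{11448}\right)} = \left(- \frac{37285}{81}\right) \left(- \frac{11448}{5615387}\right) = \frac{15808840}{16846161}$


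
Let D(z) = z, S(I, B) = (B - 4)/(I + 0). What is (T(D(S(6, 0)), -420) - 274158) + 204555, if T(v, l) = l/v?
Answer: -68973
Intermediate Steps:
S(I, B) = (-4 + B)/I
(T(D(S(6, 0)), -420) - 274158) + 204555 = (-420*6/(-4 + 0) - 274158) + 204555 = (-420/((1/6)*(-4)) - 274158) + 204555 = (-420/(-2/3) - 274158) + 204555 = (-420*(-3/2) - 274158) + 204555 = (630 - 274158) + 204555 = -273528 + 204555 = -68973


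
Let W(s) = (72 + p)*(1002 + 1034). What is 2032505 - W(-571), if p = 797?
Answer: 263221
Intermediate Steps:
W(s) = 1769284 (W(s) = (72 + 797)*(1002 + 1034) = 869*2036 = 1769284)
2032505 - W(-571) = 2032505 - 1*1769284 = 2032505 - 1769284 = 263221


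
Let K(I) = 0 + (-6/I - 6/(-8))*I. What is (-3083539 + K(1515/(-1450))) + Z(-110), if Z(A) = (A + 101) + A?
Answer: -3577051149/1160 ≈ -3.0837e+6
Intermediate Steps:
Z(A) = 101 + 2*A (Z(A) = (101 + A) + A = 101 + 2*A)
K(I) = I*(3/4 - 6/I) (K(I) = 0 + (-6/I - 6*(-1/8))*I = 0 + (-6/I + 3/4)*I = 0 + (3/4 - 6/I)*I = 0 + I*(3/4 - 6/I) = I*(3/4 - 6/I))
(-3083539 + K(1515/(-1450))) + Z(-110) = (-3083539 + (-6 + 3*(1515/(-1450))/4)) + (101 + 2*(-110)) = (-3083539 + (-6 + 3*(1515*(-1/1450))/4)) + (101 - 220) = (-3083539 + (-6 + (3/4)*(-303/290))) - 119 = (-3083539 + (-6 - 909/1160)) - 119 = (-3083539 - 7869/1160) - 119 = -3576913109/1160 - 119 = -3577051149/1160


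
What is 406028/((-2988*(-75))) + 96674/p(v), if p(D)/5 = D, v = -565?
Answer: -205176143/6330825 ≈ -32.409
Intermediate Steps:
p(D) = 5*D
406028/((-2988*(-75))) + 96674/p(v) = 406028/((-2988*(-75))) + 96674/((5*(-565))) = 406028/224100 + 96674/(-2825) = 406028*(1/224100) + 96674*(-1/2825) = 101507/56025 - 96674/2825 = -205176143/6330825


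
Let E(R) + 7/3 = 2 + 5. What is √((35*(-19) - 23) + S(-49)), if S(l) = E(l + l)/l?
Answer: 85*I*√42/21 ≈ 26.232*I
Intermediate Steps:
E(R) = 14/3 (E(R) = -7/3 + (2 + 5) = -7/3 + 7 = 14/3)
S(l) = 14/(3*l)
√((35*(-19) - 23) + S(-49)) = √((35*(-19) - 23) + (14/3)/(-49)) = √((-665 - 23) + (14/3)*(-1/49)) = √(-688 - 2/21) = √(-14450/21) = 85*I*√42/21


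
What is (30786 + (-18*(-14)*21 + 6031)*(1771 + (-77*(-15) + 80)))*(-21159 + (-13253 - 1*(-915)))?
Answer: -1141166550828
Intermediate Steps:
(30786 + (-18*(-14)*21 + 6031)*(1771 + (-77*(-15) + 80)))*(-21159 + (-13253 - 1*(-915))) = (30786 + (252*21 + 6031)*(1771 + (1155 + 80)))*(-21159 + (-13253 + 915)) = (30786 + (5292 + 6031)*(1771 + 1235))*(-21159 - 12338) = (30786 + 11323*3006)*(-33497) = (30786 + 34036938)*(-33497) = 34067724*(-33497) = -1141166550828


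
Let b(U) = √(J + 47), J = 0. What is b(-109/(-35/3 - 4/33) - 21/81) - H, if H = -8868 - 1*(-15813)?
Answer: -6945 + √47 ≈ -6938.1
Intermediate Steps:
b(U) = √47 (b(U) = √(0 + 47) = √47)
H = 6945 (H = -8868 + 15813 = 6945)
b(-109/(-35/3 - 4/33) - 21/81) - H = √47 - 1*6945 = √47 - 6945 = -6945 + √47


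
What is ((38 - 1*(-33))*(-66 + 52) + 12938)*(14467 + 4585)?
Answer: 227557088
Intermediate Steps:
((38 - 1*(-33))*(-66 + 52) + 12938)*(14467 + 4585) = ((38 + 33)*(-14) + 12938)*19052 = (71*(-14) + 12938)*19052 = (-994 + 12938)*19052 = 11944*19052 = 227557088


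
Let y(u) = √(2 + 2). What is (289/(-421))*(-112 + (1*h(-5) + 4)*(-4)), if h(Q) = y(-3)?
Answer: 39304/421 ≈ 93.359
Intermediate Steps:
y(u) = 2 (y(u) = √4 = 2)
h(Q) = 2
(289/(-421))*(-112 + (1*h(-5) + 4)*(-4)) = (289/(-421))*(-112 + (1*2 + 4)*(-4)) = (289*(-1/421))*(-112 + (2 + 4)*(-4)) = -289*(-112 + 6*(-4))/421 = -289*(-112 - 24)/421 = -289/421*(-136) = 39304/421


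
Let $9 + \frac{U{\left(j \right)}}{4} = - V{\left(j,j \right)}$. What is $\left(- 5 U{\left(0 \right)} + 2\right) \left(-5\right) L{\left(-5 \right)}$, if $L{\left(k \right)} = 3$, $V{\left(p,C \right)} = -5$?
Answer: $-1230$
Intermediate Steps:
$U{\left(j \right)} = -16$ ($U{\left(j \right)} = -36 + 4 \left(\left(-1\right) \left(-5\right)\right) = -36 + 4 \cdot 5 = -36 + 20 = -16$)
$\left(- 5 U{\left(0 \right)} + 2\right) \left(-5\right) L{\left(-5 \right)} = \left(\left(-5\right) \left(-16\right) + 2\right) \left(-5\right) 3 = \left(80 + 2\right) \left(-5\right) 3 = 82 \left(-5\right) 3 = \left(-410\right) 3 = -1230$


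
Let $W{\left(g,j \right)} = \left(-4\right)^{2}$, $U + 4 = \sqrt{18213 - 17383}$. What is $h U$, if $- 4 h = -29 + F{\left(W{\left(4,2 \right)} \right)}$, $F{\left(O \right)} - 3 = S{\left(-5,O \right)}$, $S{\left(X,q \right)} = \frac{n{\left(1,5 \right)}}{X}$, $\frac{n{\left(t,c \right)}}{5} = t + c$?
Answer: $-32 + 8 \sqrt{830} \approx 198.48$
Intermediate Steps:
$n{\left(t,c \right)} = 5 c + 5 t$ ($n{\left(t,c \right)} = 5 \left(t + c\right) = 5 \left(c + t\right) = 5 c + 5 t$)
$U = -4 + \sqrt{830}$ ($U = -4 + \sqrt{18213 - 17383} = -4 + \sqrt{830} \approx 24.81$)
$W{\left(g,j \right)} = 16$
$S{\left(X,q \right)} = \frac{30}{X}$ ($S{\left(X,q \right)} = \frac{5 \cdot 5 + 5 \cdot 1}{X} = \frac{25 + 5}{X} = \frac{30}{X}$)
$F{\left(O \right)} = -3$ ($F{\left(O \right)} = 3 + \frac{30}{-5} = 3 + 30 \left(- \frac{1}{5}\right) = 3 - 6 = -3$)
$h = 8$ ($h = - \frac{-29 - 3}{4} = \left(- \frac{1}{4}\right) \left(-32\right) = 8$)
$h U = 8 \left(-4 + \sqrt{830}\right) = -32 + 8 \sqrt{830}$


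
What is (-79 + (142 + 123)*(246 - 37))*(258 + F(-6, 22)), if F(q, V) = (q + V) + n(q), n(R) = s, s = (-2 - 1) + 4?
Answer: 15209150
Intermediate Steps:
s = 1 (s = -3 + 4 = 1)
n(R) = 1
F(q, V) = 1 + V + q (F(q, V) = (q + V) + 1 = (V + q) + 1 = 1 + V + q)
(-79 + (142 + 123)*(246 - 37))*(258 + F(-6, 22)) = (-79 + (142 + 123)*(246 - 37))*(258 + (1 + 22 - 6)) = (-79 + 265*209)*(258 + 17) = (-79 + 55385)*275 = 55306*275 = 15209150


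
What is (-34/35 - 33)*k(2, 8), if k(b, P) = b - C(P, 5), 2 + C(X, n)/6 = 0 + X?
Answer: 40426/35 ≈ 1155.0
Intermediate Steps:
C(X, n) = -12 + 6*X (C(X, n) = -12 + 6*(0 + X) = -12 + 6*X)
k(b, P) = 12 + b - 6*P (k(b, P) = b - (-12 + 6*P) = b + (12 - 6*P) = 12 + b - 6*P)
(-34/35 - 33)*k(2, 8) = (-34/35 - 33)*(12 + 2 - 6*8) = (-34*1/35 - 33)*(12 + 2 - 48) = (-34/35 - 33)*(-34) = -1189/35*(-34) = 40426/35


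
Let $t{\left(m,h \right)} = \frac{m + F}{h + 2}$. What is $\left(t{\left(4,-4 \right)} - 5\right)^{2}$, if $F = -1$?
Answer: $\frac{169}{4} \approx 42.25$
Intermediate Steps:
$t{\left(m,h \right)} = \frac{-1 + m}{2 + h}$ ($t{\left(m,h \right)} = \frac{m - 1}{h + 2} = \frac{-1 + m}{2 + h}$)
$\left(t{\left(4,-4 \right)} - 5\right)^{2} = \left(\frac{-1 + 4}{2 - 4} - 5\right)^{2} = \left(\frac{1}{-2} \cdot 3 - 5\right)^{2} = \left(\left(- \frac{1}{2}\right) 3 - 5\right)^{2} = \left(- \frac{3}{2} - 5\right)^{2} = \left(- \frac{13}{2}\right)^{2} = \frac{169}{4}$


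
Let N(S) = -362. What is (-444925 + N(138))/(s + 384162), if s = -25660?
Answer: -445287/358502 ≈ -1.2421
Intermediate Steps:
(-444925 + N(138))/(s + 384162) = (-444925 - 362)/(-25660 + 384162) = -445287/358502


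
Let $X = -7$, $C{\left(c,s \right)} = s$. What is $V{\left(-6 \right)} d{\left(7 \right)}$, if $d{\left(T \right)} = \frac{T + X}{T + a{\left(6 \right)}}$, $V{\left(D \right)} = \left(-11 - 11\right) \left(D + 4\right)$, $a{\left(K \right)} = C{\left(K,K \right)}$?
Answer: $0$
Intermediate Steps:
$a{\left(K \right)} = K$
$V{\left(D \right)} = -88 - 22 D$ ($V{\left(D \right)} = - 22 \left(4 + D\right) = -88 - 22 D$)
$d{\left(T \right)} = \frac{-7 + T}{6 + T}$ ($d{\left(T \right)} = \frac{T - 7}{T + 6} = \frac{-7 + T}{6 + T}$)
$V{\left(-6 \right)} d{\left(7 \right)} = \left(-88 - -132\right) \frac{-7 + 7}{6 + 7} = \left(-88 + 132\right) \frac{1}{13} \cdot 0 = 44 \cdot \frac{1}{13} \cdot 0 = 44 \cdot 0 = 0$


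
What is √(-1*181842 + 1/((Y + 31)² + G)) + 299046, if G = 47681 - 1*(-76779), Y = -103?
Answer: 299046 + I*√764080387569517/64822 ≈ 2.9905e+5 + 426.43*I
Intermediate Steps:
G = 124460 (G = 47681 + 76779 = 124460)
√(-1*181842 + 1/((Y + 31)² + G)) + 299046 = √(-1*181842 + 1/((-103 + 31)² + 124460)) + 299046 = √(-181842 + 1/((-72)² + 124460)) + 299046 = √(-181842 + 1/(5184 + 124460)) + 299046 = √(-181842 + 1/129644) + 299046 = √(-23574724247/129644) + 299046 = I*√764080387569517/64822 + 299046 = 299046 + I*√764080387569517/64822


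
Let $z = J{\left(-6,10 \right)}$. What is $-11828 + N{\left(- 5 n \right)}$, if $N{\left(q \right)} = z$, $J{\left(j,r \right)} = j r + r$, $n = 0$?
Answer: $-11878$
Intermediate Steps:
$J{\left(j,r \right)} = r + j r$
$z = -50$ ($z = 10 \left(1 - 6\right) = 10 \left(-5\right) = -50$)
$N{\left(q \right)} = -50$
$-11828 + N{\left(- 5 n \right)} = -11828 - 50 = -11878$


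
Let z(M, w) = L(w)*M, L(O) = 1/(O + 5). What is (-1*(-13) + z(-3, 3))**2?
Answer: 10201/64 ≈ 159.39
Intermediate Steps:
L(O) = 1/(5 + O)
z(M, w) = M/(5 + w)
(-1*(-13) + z(-3, 3))**2 = (-1*(-13) - 3/(5 + 3))**2 = (13 - 3/8)**2 = (101/8)**2 = 10201/64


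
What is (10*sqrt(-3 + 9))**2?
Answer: 600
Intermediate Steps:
(10*sqrt(-3 + 9))**2 = (10*sqrt(6))**2 = 600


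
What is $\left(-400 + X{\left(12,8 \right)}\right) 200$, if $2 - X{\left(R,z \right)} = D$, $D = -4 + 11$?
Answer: $-81000$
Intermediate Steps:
$D = 7$
$X{\left(R,z \right)} = -5$ ($X{\left(R,z \right)} = 2 - 7 = -5$)
$\left(-400 + X{\left(12,8 \right)}\right) 200 = \left(-400 - 5\right) 200 = \left(-405\right) 200 = -81000$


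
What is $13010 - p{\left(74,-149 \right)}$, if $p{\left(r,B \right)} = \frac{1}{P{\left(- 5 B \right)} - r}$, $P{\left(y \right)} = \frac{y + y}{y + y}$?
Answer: $\frac{949731}{73} \approx 13010.0$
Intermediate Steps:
$P{\left(y \right)} = 1$ ($P{\left(y \right)} = \frac{2 y}{2 y} = 2 y \frac{1}{2 y} = 1$)
$p{\left(r,B \right)} = \frac{1}{1 - r}$
$13010 - p{\left(74,-149 \right)} = 13010 - - \frac{1}{-1 + 74} = 13010 - - \frac{1}{73} = 13010 + \frac{1}{73} = \frac{949731}{73}$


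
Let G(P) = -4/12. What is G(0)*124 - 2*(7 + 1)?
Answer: -172/3 ≈ -57.333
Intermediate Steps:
G(P) = -1/3 (G(P) = -4*1/12 = -1/3)
G(0)*124 - 2*(7 + 1) = -1/3*124 - 2*(7 + 1) = -124/3 - 2*8 = -124/3 - 16 = -172/3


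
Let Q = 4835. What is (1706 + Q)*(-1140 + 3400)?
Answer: 14782660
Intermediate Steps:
(1706 + Q)*(-1140 + 3400) = (1706 + 4835)*(-1140 + 3400) = 6541*2260 = 14782660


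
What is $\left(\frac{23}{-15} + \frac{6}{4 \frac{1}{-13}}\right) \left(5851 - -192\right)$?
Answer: $- \frac{3813133}{30} \approx -1.271 \cdot 10^{5}$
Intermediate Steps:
$\left(\frac{23}{-15} + \frac{6}{4 \frac{1}{-13}}\right) \left(5851 - -192\right) = \left(23 \left(- \frac{1}{15}\right) + \frac{6}{4 \left(- \frac{1}{13}\right)}\right) \left(5851 + 192\right) = \left(- \frac{23}{15} + \frac{6}{- \frac{4}{13}}\right) 6043 = \left(- \frac{23}{15} + 6 \left(- \frac{13}{4}\right)\right) 6043 = \left(- \frac{23}{15} - \frac{39}{2}\right) 6043 = \left(- \frac{631}{30}\right) 6043 = - \frac{3813133}{30}$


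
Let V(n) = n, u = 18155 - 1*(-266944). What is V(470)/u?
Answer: 470/285099 ≈ 0.0016486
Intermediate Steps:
u = 285099 (u = 18155 + 266944 = 285099)
V(470)/u = 470/285099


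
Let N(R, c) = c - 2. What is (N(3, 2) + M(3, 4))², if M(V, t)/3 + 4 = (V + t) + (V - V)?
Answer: 81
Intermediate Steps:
N(R, c) = -2 + c
M(V, t) = -12 + 3*V + 3*t (M(V, t) = -12 + 3*((V + t) + (V - V)) = -12 + 3*((V + t) + 0) = -12 + 3*(V + t) = -12 + (3*V + 3*t) = -12 + 3*V + 3*t)
(N(3, 2) + M(3, 4))² = ((-2 + 2) + (-12 + 3*3 + 3*4))² = (0 + (-12 + 9 + 12))² = (0 + 9)² = 9² = 81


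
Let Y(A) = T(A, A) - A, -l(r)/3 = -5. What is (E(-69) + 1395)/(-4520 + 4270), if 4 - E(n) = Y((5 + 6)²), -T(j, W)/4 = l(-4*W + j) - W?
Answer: -548/125 ≈ -4.3840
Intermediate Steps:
l(r) = 15 (l(r) = -3*(-5) = 15)
T(j, W) = -60 + 4*W (T(j, W) = -4*(15 - W) = -60 + 4*W)
Y(A) = -60 + 3*A (Y(A) = (-60 + 4*A) - A = -60 + 3*A)
E(n) = -299 (E(n) = 4 - (-60 + 3*(5 + 6)²) = 4 - (-60 + 3*11²) = 4 - (-60 + 3*121) = 4 - (-60 + 363) = 4 - 1*303 = 4 - 303 = -299)
(E(-69) + 1395)/(-4520 + 4270) = (-299 + 1395)/(-4520 + 4270) = 1096/(-250) = 1096*(-1/250) = -548/125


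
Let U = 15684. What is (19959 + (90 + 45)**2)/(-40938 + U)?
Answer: -6364/4209 ≈ -1.5120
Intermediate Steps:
(19959 + (90 + 45)**2)/(-40938 + U) = (19959 + (90 + 45)**2)/(-40938 + 15684) = (19959 + 135**2)/(-25254) = (19959 + 18225)*(-1/25254) = 38184*(-1/25254) = -6364/4209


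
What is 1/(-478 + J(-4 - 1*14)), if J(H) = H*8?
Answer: -1/622 ≈ -0.0016077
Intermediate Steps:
J(H) = 8*H
1/(-478 + J(-4 - 1*14)) = 1/(-478 + 8*(-4 - 1*14)) = 1/(-478 + 8*(-4 - 14)) = 1/(-478 + 8*(-18)) = 1/(-478 - 144) = 1/(-622) = -1/622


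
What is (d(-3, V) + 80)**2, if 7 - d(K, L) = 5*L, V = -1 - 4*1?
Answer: 12544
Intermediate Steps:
V = -5 (V = -1 - 4 = -5)
d(K, L) = 7 - 5*L
(d(-3, V) + 80)**2 = ((7 - 5*(-5)) + 80)**2 = ((7 + 25) + 80)**2 = (32 + 80)**2 = 112**2 = 12544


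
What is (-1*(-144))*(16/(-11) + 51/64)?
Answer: -4167/44 ≈ -94.705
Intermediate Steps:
(-1*(-144))*(16/(-11) + 51/64) = 144*(16*(-1/11) + 51*(1/64)) = 144*(-16/11 + 51/64) = 144*(-463/704) = -4167/44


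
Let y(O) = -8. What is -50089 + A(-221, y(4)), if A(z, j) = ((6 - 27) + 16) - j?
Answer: -50086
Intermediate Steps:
A(z, j) = -5 - j (A(z, j) = (-21 + 16) - j = -5 - j)
-50089 + A(-221, y(4)) = -50089 + (-5 - 1*(-8)) = -50089 + (-5 + 8) = -50089 + 3 = -50086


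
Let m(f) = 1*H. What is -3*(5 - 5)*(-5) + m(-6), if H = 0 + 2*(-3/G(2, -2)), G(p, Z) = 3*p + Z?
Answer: -3/2 ≈ -1.5000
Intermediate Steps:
G(p, Z) = Z + 3*p
H = -3/2 (H = 0 + 2*(-3/(-2 + 3*2)) = 0 + 2*(-3/(-2 + 6)) = 0 + 2*(-3/4) = 0 + 2*(-3*¼) = 0 + 2*(-¾) = 0 - 3/2 = -3/2 ≈ -1.5000)
m(f) = -3/2 (m(f) = 1*(-3/2) = -3/2)
-3*(5 - 5)*(-5) + m(-6) = -3*(5 - 5)*(-5) - 3/2 = -0*(-5) - 3/2 = -3*0 - 3/2 = 0 - 3/2 = -3/2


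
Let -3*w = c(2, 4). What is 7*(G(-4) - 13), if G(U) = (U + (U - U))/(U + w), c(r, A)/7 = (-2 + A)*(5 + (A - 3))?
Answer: -721/8 ≈ -90.125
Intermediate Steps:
c(r, A) = 7*(-2 + A)*(2 + A) (c(r, A) = 7*((-2 + A)*(5 + (A - 3))) = 7*((-2 + A)*(5 + (-3 + A))) = 7*((-2 + A)*(2 + A)) = 7*(-2 + A)*(2 + A))
w = -28 (w = -(-28 + 7*4²)/3 = -(-28 + 7*16)/3 = -(-28 + 112)/3 = -⅓*84 = -28)
G(U) = U/(-28 + U) (G(U) = (U + (U - U))/(U - 28) = (U + 0)/(-28 + U) = U/(-28 + U))
7*(G(-4) - 13) = 7*(-4/(-28 - 4) - 13) = 7*(-4/(-32) - 13) = 7*(-4*(-1/32) - 13) = 7*(⅛ - 13) = 7*(-103/8) = -721/8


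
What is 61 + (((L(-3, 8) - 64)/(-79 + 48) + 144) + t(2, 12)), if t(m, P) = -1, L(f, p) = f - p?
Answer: 6399/31 ≈ 206.42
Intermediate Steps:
61 + (((L(-3, 8) - 64)/(-79 + 48) + 144) + t(2, 12)) = 61 + ((((-3 - 1*8) - 64)/(-79 + 48) + 144) - 1) = 61 + ((((-3 - 8) - 64)/(-31) + 144) - 1) = 61 + (((-11 - 64)*(-1/31) + 144) - 1) = 61 + ((-75*(-1/31) + 144) - 1) = 61 + ((75/31 + 144) - 1) = 61 + (4539/31 - 1) = 61 + 4508/31 = 6399/31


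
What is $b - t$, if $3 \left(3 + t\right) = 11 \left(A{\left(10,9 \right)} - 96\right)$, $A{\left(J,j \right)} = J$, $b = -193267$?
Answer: $- \frac{578846}{3} \approx -1.9295 \cdot 10^{5}$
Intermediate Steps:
$t = - \frac{955}{3}$ ($t = -3 + \frac{11 \left(10 - 96\right)}{3} = -3 + \frac{11 \left(-86\right)}{3} = -3 + \frac{1}{3} \left(-946\right) = -3 - \frac{946}{3} = - \frac{955}{3} \approx -318.33$)
$b - t = -193267 - - \frac{955}{3} = -193267 + \frac{955}{3} = - \frac{578846}{3}$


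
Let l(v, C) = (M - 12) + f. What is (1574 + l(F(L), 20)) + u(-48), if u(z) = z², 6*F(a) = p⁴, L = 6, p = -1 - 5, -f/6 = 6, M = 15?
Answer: 3845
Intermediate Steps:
f = -36 (f = -6*6 = -36)
p = -6
F(a) = 216 (F(a) = (⅙)*(-6)⁴ = (⅙)*1296 = 216)
l(v, C) = -33 (l(v, C) = (15 - 12) - 36 = 3 - 36 = -33)
(1574 + l(F(L), 20)) + u(-48) = (1574 - 33) + (-48)² = 1541 + 2304 = 3845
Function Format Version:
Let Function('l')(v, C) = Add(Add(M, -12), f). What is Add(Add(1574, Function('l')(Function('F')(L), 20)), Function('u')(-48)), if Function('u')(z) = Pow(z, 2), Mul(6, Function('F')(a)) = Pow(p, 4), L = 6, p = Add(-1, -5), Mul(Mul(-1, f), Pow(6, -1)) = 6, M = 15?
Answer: 3845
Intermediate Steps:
f = -36 (f = Mul(-6, 6) = -36)
p = -6
Function('F')(a) = 216 (Function('F')(a) = Mul(Rational(1, 6), Pow(-6, 4)) = Mul(Rational(1, 6), 1296) = 216)
Function('l')(v, C) = -33 (Function('l')(v, C) = Add(Add(15, -12), -36) = Add(3, -36) = -33)
Add(Add(1574, Function('l')(Function('F')(L), 20)), Function('u')(-48)) = Add(Add(1574, -33), Pow(-48, 2)) = Add(1541, 2304) = 3845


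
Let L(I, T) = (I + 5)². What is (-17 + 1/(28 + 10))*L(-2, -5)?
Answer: -5805/38 ≈ -152.76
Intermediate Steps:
L(I, T) = (5 + I)²
(-17 + 1/(28 + 10))*L(-2, -5) = (-17 + 1/(28 + 10))*(5 - 2)² = (-17 + 1/38)*3² = (-17 + 1/38)*9 = -645/38*9 = -5805/38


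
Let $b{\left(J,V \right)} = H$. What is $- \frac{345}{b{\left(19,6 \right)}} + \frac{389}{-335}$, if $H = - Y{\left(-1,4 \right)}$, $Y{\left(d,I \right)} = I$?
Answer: $\frac{114019}{1340} \approx 85.089$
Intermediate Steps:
$H = -4$ ($H = \left(-1\right) 4 = -4$)
$b{\left(J,V \right)} = -4$
$- \frac{345}{b{\left(19,6 \right)}} + \frac{389}{-335} = - \frac{345}{-4} + \frac{389}{-335} = \left(-345\right) \left(- \frac{1}{4}\right) + 389 \left(- \frac{1}{335}\right) = \frac{345}{4} - \frac{389}{335} = \frac{114019}{1340}$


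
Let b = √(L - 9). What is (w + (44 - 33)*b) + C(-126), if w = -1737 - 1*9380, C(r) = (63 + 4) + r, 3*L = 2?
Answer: -11176 + 55*I*√3/3 ≈ -11176.0 + 31.754*I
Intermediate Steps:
L = ⅔ (L = (⅓)*2 = ⅔ ≈ 0.66667)
b = 5*I*√3/3 (b = √(⅔ - 9) = √(-25/3) = 5*I*√3/3 ≈ 2.8868*I)
C(r) = 67 + r
w = -11117 (w = -1737 - 9380 = -11117)
(w + (44 - 33)*b) + C(-126) = (-11117 + (44 - 33)*(5*I*√3/3)) + (67 - 126) = (-11117 + 11*(5*I*√3/3)) - 59 = (-11117 + 55*I*√3/3) - 59 = -11176 + 55*I*√3/3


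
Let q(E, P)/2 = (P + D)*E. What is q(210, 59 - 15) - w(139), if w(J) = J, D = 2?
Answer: 19181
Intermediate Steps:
q(E, P) = 2*E*(2 + P) (q(E, P) = 2*((P + 2)*E) = 2*((2 + P)*E) = 2*(E*(2 + P)) = 2*E*(2 + P))
q(210, 59 - 15) - w(139) = 2*210*(2 + (59 - 15)) - 1*139 = 2*210*(2 + 44) - 139 = 2*210*46 - 139 = 19320 - 139 = 19181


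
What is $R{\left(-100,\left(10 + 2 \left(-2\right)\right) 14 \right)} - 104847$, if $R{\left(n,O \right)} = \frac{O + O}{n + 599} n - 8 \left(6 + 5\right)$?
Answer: $- \frac{52379365}{499} \approx -1.0497 \cdot 10^{5}$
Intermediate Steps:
$R{\left(n,O \right)} = -88 + \frac{2 O n}{599 + n}$ ($R{\left(n,O \right)} = \frac{2 O}{599 + n} n - 88 = \frac{2 O n}{599 + n} - 88 = -88 + \frac{2 O n}{599 + n}$)
$R{\left(-100,\left(10 + 2 \left(-2\right)\right) 14 \right)} - 104847 = \frac{2 \left(-26356 - -4400 + \left(10 + 2 \left(-2\right)\right) 14 \left(-100\right)\right)}{599 - 100} - 104847 = \frac{2 \left(-26356 + 4400 + \left(10 - 4\right) 14 \left(-100\right)\right)}{499} - 104847 = 2 \cdot \frac{1}{499} \left(-26356 + 4400 + 6 \cdot 14 \left(-100\right)\right) - 104847 = 2 \cdot \frac{1}{499} \left(-26356 + 4400 + 84 \left(-100\right)\right) - 104847 = 2 \cdot \frac{1}{499} \left(-26356 + 4400 - 8400\right) - 104847 = 2 \cdot \frac{1}{499} \left(-30356\right) - 104847 = - \frac{60712}{499} - 104847 = - \frac{52379365}{499}$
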